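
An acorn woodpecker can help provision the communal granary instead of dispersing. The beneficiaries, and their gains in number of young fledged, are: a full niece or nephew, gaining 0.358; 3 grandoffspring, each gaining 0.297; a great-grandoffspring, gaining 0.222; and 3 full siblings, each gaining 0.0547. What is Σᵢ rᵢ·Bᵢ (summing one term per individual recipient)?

r to a full niece or nephew = 0.25 (full aunt/uncle↔niece/nephew: two paths of length 3 through the shared grandparent pair: r = 2·(1/2)^3 = 1/4).
r to a grandoffspring = 0.25 (two parent–offspring links: r = (1/2)^2 = 1/4).
r to a great-grandoffspring = 1/8 (three parent–offspring links: r = (1/2)^3 = 1/8).
r to a full sibling = 1/2 (full sibs share both parents — two paths of length 2: r = 2·(1/2)^2 = 1/2).
Summing one r·B term per recipient: 1·0.25·0.358 + 3·0.25·0.297 + 1·0.125·0.222 + 3·0.5·0.0547 = 0.42205.

0.42205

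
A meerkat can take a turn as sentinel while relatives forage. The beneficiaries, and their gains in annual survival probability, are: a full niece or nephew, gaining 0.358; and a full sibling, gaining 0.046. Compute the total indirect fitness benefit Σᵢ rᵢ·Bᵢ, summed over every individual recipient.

r to a full niece or nephew = 0.25 (full aunt/uncle↔niece/nephew: two paths of length 3 through the shared grandparent pair: r = 2·(1/2)^3 = 1/4).
r to a full sibling = 1/2 (full sibs share both parents — two paths of length 2: r = 2·(1/2)^2 = 1/2).
Summing one r·B term per recipient: 1·0.25·0.358 + 1·0.5·0.046 = 0.1125.

0.1125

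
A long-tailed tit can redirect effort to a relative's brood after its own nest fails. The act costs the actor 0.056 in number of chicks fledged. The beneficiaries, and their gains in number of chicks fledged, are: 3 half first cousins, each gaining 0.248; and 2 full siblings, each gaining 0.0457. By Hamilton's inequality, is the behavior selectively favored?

Yes

Hamilton's rule: the trait is favored when the sum of r·B over every recipient exceeds the actor's cost C.
r to a half first cousin = 0.0625 (half first cousins share one grandparent — one path of length 4: r = (1/2)^4 = 1/16).
r to a full sibling = 1/2 (full sibs share both parents — two paths of length 2: r = 2·(1/2)^2 = 1/2).
Summing one r·B term per recipient: 3·0.0625·0.248 + 2·0.5·0.0457 = 0.0922.
0.0922 > 0.056: the indirect benefit exceeds the cost.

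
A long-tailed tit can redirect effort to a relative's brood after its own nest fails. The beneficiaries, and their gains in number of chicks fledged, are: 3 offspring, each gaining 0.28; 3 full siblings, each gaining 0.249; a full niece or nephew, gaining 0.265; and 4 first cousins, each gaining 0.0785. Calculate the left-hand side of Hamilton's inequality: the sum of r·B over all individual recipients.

0.899

r to an offspring = 0.5 (one parent–offspring link: r = (1/2)^1 = 1/2).
r to a full sibling = 0.5 (full sibs share both parents — two paths of length 2: r = 2·(1/2)^2 = 1/2).
r to a full niece or nephew = 1/4 (full aunt/uncle↔niece/nephew: two paths of length 3 through the shared grandparent pair: r = 2·(1/2)^3 = 1/4).
r to a first cousin = 0.125 (first cousins share one grandparent pair — two paths of length 4: r = 2·(1/2)^4 = 1/8).
Summing one r·B term per recipient: 3·0.5·0.28 + 3·0.5·0.249 + 1·0.25·0.265 + 4·0.125·0.0785 = 0.899.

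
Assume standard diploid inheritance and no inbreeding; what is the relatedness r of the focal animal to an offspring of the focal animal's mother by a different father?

Each parent–offspring link contributes a factor of 1/2, and independent paths through distinct common ancestors add.
Half-sibs share one parent — one path of length 2: r = (1/2)^2 = 1/4.

0.25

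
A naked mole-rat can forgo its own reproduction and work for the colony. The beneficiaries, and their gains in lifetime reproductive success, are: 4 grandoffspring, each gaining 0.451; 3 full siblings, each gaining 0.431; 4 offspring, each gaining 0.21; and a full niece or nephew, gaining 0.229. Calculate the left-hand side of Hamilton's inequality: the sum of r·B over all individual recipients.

r to a grandoffspring = 1/4 (two parent–offspring links: r = (1/2)^2 = 1/4).
r to a full sibling = 0.5 (full sibs share both parents — two paths of length 2: r = 2·(1/2)^2 = 1/2).
r to an offspring = 0.5 (one parent–offspring link: r = (1/2)^1 = 1/2).
r to a full niece or nephew = 0.25 (full aunt/uncle↔niece/nephew: two paths of length 3 through the shared grandparent pair: r = 2·(1/2)^3 = 1/4).
Summing one r·B term per recipient: 4·0.25·0.451 + 3·0.5·0.431 + 4·0.5·0.21 + 1·0.25·0.229 = 1.57475.

1.57475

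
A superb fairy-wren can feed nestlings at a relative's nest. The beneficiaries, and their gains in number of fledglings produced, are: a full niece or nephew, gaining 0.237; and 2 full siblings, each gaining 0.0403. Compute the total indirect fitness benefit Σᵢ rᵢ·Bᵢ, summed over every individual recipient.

r to a full niece or nephew = 0.25 (full aunt/uncle↔niece/nephew: two paths of length 3 through the shared grandparent pair: r = 2·(1/2)^3 = 1/4).
r to a full sibling = 0.5 (full sibs share both parents — two paths of length 2: r = 2·(1/2)^2 = 1/2).
Summing one r·B term per recipient: 1·0.25·0.237 + 2·0.5·0.0403 = 0.09955.

0.09955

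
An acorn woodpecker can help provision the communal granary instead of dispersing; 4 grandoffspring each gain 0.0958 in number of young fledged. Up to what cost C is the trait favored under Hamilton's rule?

0.0958

r to a grandoffspring = 1/4 (two parent–offspring links: r = (1/2)^2 = 1/4).
Hamilton's rule: n·r·B > C, so the trait is favored while C < n·r·B = 4·0.25·0.0958 = 0.0958.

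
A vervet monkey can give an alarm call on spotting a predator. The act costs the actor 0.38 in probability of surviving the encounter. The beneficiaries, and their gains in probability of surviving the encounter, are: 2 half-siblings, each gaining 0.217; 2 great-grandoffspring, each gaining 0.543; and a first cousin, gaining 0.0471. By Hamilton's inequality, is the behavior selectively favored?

Hamilton's rule: the trait is favored when the sum of r·B over every recipient exceeds the actor's cost C.
r to a half-sibling = 1/4 (half-sibs share one parent — one path of length 2: r = (1/2)^2 = 1/4).
r to a great-grandoffspring = 1/8 (three parent–offspring links: r = (1/2)^3 = 1/8).
r to a first cousin = 1/8 (first cousins share one grandparent pair — two paths of length 4: r = 2·(1/2)^4 = 1/8).
Summing one r·B term per recipient: 2·0.25·0.217 + 2·0.125·0.543 + 1·0.125·0.0471 = 0.2501375.
0.2501375 < 0.38: the indirect benefit is less than the cost.

No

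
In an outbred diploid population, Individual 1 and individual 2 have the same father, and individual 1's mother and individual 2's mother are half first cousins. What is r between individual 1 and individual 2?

0.265625

Independent pedigree routes through distinct common ancestors add.
Individual 1 and individual 2 are related in two ways: half-sibs through their shared father (r = 1/4) and half second cousins through their mothers (r = 1/64).
r = 1/4 + 1/64 = 0.265625.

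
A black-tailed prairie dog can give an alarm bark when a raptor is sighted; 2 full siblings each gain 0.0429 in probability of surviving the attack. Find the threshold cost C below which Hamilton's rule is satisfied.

0.0429

r to a full sibling = 1/2 (full sibs share both parents — two paths of length 2: r = 2·(1/2)^2 = 1/2).
Hamilton's rule: n·r·B > C, so the trait is favored while C < n·r·B = 2·0.5·0.0429 = 0.0429.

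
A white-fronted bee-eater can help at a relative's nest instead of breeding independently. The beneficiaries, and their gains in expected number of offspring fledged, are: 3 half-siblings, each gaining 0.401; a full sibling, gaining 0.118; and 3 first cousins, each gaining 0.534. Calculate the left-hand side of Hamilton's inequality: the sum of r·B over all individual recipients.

0.56

r to a half-sibling = 1/4 (half-sibs share one parent — one path of length 2: r = (1/2)^2 = 1/4).
r to a full sibling = 1/2 (full sibs share both parents — two paths of length 2: r = 2·(1/2)^2 = 1/2).
r to a first cousin = 0.125 (first cousins share one grandparent pair — two paths of length 4: r = 2·(1/2)^4 = 1/8).
Summing one r·B term per recipient: 3·0.25·0.401 + 1·0.5·0.118 + 3·0.125·0.534 = 0.56.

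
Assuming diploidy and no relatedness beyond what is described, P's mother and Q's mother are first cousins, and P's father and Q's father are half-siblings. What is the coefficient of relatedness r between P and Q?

0.09375

Relatedness sums over independent paths through distinct common ancestors.
P and Q are related in two ways: second cousins through their mothers (r = 1/32) and half first cousins through their fathers (r = 1/16).
r = 1/32 + 1/16 = 0.09375.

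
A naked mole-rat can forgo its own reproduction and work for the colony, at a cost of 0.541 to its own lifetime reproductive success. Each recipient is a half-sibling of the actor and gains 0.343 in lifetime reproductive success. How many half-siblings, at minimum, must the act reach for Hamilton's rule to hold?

r to a half-sibling = 1/4 (half-sibs share one parent — one path of length 2: r = (1/2)^2 = 1/4).
Hamilton's rule: n·r·B > C  ⇒  n > C/(r·B) = 0.541/(0.25·0.343) = 6.309.
The smallest integer exceeding 6.309 is 7.

7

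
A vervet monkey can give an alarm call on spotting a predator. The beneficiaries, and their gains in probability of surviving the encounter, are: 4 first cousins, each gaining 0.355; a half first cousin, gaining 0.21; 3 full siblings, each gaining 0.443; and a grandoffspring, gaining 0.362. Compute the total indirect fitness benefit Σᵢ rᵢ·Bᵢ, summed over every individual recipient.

0.945625

r to a first cousin = 0.125 (first cousins share one grandparent pair — two paths of length 4: r = 2·(1/2)^4 = 1/8).
r to a half first cousin = 0.0625 (half first cousins share one grandparent — one path of length 4: r = (1/2)^4 = 1/16).
r to a full sibling = 1/2 (full sibs share both parents — two paths of length 2: r = 2·(1/2)^2 = 1/2).
r to a grandoffspring = 1/4 (two parent–offspring links: r = (1/2)^2 = 1/4).
Summing one r·B term per recipient: 4·0.125·0.355 + 1·0.0625·0.21 + 3·0.5·0.443 + 1·0.25·0.362 = 0.945625.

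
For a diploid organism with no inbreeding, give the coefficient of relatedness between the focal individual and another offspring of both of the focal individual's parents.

0.5

Each parent–offspring link contributes a factor of 1/2, and independent paths through distinct common ancestors add.
Full sibs share both parents — two paths of length 2: r = 2·(1/2)^2 = 1/2.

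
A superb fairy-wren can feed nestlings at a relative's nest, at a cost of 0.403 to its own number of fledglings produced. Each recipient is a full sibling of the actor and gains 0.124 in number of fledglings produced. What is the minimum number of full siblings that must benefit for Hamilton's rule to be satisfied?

7

r to a full sibling = 0.5 (full sibs share both parents — two paths of length 2: r = 2·(1/2)^2 = 1/2).
Hamilton's rule: n·r·B > C  ⇒  n > C/(r·B) = 0.403/(0.5·0.124) = 6.5.
The smallest integer exceeding 6.5 is 7.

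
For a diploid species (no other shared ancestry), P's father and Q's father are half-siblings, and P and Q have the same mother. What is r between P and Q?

0.3125

Independent pedigree routes through distinct common ancestors add.
P and Q are related in two ways: half first cousins through their fathers (r = 1/16) and half-sibs through their shared mother (r = 1/4).
r = 1/16 + 1/4 = 5/16 = 0.3125.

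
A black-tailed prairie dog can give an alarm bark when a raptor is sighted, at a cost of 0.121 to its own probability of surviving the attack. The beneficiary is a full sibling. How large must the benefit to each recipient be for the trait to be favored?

r to a full sibling = 1/2 (full sibs share both parents — two paths of length 2: r = 2·(1/2)^2 = 1/2).
Hamilton's rule with n recipients of equal r: n·r·B > C, so B > C/(n·r) = 0.121/(1·0.5) = 0.242.

0.242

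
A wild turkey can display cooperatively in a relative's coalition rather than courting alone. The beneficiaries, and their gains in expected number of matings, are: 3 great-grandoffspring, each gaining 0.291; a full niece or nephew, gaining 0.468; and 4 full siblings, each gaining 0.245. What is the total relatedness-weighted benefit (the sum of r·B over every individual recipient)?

r to a great-grandoffspring = 0.125 (three parent–offspring links: r = (1/2)^3 = 1/8).
r to a full niece or nephew = 0.25 (full aunt/uncle↔niece/nephew: two paths of length 3 through the shared grandparent pair: r = 2·(1/2)^3 = 1/4).
r to a full sibling = 1/2 (full sibs share both parents — two paths of length 2: r = 2·(1/2)^2 = 1/2).
Summing one r·B term per recipient: 3·0.125·0.291 + 1·0.25·0.468 + 4·0.5·0.245 = 0.716125.

0.716125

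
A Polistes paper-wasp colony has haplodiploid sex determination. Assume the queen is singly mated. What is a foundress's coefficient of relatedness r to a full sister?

0.75

Haplodiploid full sisters inherit their father's entire haploid genome identically (contributing 1/2) and on average half of their mother's contribution (1/2 · 1/2 = 1/4); r = 1/2 + 1/4 = 3/4.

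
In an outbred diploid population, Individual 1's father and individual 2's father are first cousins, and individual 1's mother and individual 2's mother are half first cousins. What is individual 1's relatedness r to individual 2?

0.046875

With two independent routes of shared ancestry, r is the sum of the two contributions.
Individual 1 and individual 2 are related in two ways: second cousins through their fathers (r = 1/32) and half second cousins through their mothers (r = 1/64).
r = 1/32 + 1/64 = 3/64 = 0.046875.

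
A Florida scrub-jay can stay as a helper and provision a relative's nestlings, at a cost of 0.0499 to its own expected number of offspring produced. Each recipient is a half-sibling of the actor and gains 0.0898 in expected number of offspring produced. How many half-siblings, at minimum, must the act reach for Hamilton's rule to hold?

3

r to a half-sibling = 0.25 (half-sibs share one parent — one path of length 2: r = (1/2)^2 = 1/4).
Hamilton's rule: n·r·B > C  ⇒  n > C/(r·B) = 0.0499/(0.25·0.0898) = 2.223.
The smallest integer exceeding 2.223 is 3.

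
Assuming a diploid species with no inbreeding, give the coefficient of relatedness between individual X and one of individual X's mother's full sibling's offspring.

Each parent–offspring link contributes a factor of 1/2, and independent paths through distinct common ancestors add.
First cousins share one grandparent pair — two paths of length 4: r = 2·(1/2)^4 = 1/8.

0.125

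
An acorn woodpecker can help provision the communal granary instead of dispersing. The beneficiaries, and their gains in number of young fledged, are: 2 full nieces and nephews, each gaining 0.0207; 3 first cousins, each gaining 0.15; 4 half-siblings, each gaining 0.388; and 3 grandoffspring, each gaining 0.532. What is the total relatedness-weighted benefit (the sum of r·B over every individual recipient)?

0.8536

r to a full niece or nephew = 0.25 (full aunt/uncle↔niece/nephew: two paths of length 3 through the shared grandparent pair: r = 2·(1/2)^3 = 1/4).
r to a first cousin = 0.125 (first cousins share one grandparent pair — two paths of length 4: r = 2·(1/2)^4 = 1/8).
r to a half-sibling = 1/4 (half-sibs share one parent — one path of length 2: r = (1/2)^2 = 1/4).
r to a grandoffspring = 0.25 (two parent–offspring links: r = (1/2)^2 = 1/4).
Summing one r·B term per recipient: 2·0.25·0.0207 + 3·0.125·0.15 + 4·0.25·0.388 + 3·0.25·0.532 = 0.8536.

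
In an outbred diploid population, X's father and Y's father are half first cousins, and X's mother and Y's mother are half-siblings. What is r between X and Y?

0.078125

Independent pedigree routes through distinct common ancestors add.
X and Y are related in two ways: half second cousins through their fathers (r = 1/64) and half first cousins through their mothers (r = 1/16).
r = 1/64 + 1/16 = 5/64 = 0.078125.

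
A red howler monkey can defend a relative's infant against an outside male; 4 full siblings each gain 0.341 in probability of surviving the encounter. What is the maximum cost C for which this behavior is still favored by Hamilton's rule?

r to a full sibling = 0.5 (full sibs share both parents — two paths of length 2: r = 2·(1/2)^2 = 1/2).
Hamilton's rule: n·r·B > C, so the trait is favored while C < n·r·B = 4·0.5·0.341 = 0.682.

0.682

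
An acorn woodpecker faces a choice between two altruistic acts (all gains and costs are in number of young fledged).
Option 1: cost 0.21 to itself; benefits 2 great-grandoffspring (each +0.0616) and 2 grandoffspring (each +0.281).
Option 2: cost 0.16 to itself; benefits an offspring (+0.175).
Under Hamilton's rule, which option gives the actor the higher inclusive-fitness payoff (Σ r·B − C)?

Option 1: r to a great-grandoffspring = 0.125.
Option 1: r to a grandoffspring = 0.25.
Option 1: Σ r·B − C = (2·0.125·0.0616 + 2·0.25·0.281) − 0.21 = -0.0541.
Option 2: r to an offspring = 0.5.
Option 2: Σ r·B − C = (1·0.5·0.175) − 0.16 = -0.0725.
Option 1 has the higher net inclusive-fitness payoff.

Option 1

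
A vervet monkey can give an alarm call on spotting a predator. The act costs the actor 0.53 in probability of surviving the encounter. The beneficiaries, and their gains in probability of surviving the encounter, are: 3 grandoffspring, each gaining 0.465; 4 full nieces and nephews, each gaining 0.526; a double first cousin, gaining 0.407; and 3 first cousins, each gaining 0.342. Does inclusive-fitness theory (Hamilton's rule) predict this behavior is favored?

Hamilton's rule: the trait is favored when the sum of r·B over every recipient exceeds the actor's cost C.
r to a grandoffspring = 0.25 (two parent–offspring links: r = (1/2)^2 = 1/4).
r to a full niece or nephew = 0.25 (full aunt/uncle↔niece/nephew: two paths of length 3 through the shared grandparent pair: r = 2·(1/2)^3 = 1/4).
r to a double first cousin = 1/4 (double first cousins share both grandparent pairs — four paths of length 4: r = 4·(1/2)^4 = 1/4).
r to a first cousin = 1/8 (first cousins share one grandparent pair — two paths of length 4: r = 2·(1/2)^4 = 1/8).
Summing one r·B term per recipient: 3·0.25·0.465 + 4·0.25·0.526 + 1·0.25·0.407 + 3·0.125·0.342 = 1.10475.
1.10475 > 0.53: the indirect benefit exceeds the cost.

Yes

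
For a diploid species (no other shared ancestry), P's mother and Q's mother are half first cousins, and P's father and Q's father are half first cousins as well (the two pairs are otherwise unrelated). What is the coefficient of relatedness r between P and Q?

With two independent routes of shared ancestry, r is the sum of the two contributions.
P and Q are related in two ways: half second cousins through their mothers (r = 1/64) and half second cousins through their fathers (r = 1/64).
r = 1/64 + 1/64 = 1/32 = 0.03125.

0.03125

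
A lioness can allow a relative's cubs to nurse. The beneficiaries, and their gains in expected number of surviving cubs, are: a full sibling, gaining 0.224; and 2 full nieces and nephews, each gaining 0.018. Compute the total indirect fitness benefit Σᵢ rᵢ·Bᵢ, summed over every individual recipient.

0.121

r to a full sibling = 1/2 (full sibs share both parents — two paths of length 2: r = 2·(1/2)^2 = 1/2).
r to a full niece or nephew = 0.25 (full aunt/uncle↔niece/nephew: two paths of length 3 through the shared grandparent pair: r = 2·(1/2)^3 = 1/4).
Summing one r·B term per recipient: 1·0.5·0.224 + 2·0.25·0.018 = 0.121.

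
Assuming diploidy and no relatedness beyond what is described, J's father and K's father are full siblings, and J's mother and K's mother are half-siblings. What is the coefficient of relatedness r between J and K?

Relatedness sums over independent paths through distinct common ancestors.
J and K are related in two ways: first cousins through their fathers (r = 1/8) and half first cousins through their mothers (r = 1/16).
r = 1/8 + 1/16 = 3/16 = 0.1875.

0.1875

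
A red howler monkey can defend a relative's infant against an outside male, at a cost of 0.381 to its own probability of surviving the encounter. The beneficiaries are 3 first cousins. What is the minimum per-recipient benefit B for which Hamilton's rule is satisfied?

1.016

r to a first cousin = 1/8 (first cousins share one grandparent pair — two paths of length 4: r = 2·(1/2)^4 = 1/8).
Hamilton's rule with n recipients of equal r: n·r·B > C, so B > C/(n·r) = 0.381/(3·0.125) = 1.016.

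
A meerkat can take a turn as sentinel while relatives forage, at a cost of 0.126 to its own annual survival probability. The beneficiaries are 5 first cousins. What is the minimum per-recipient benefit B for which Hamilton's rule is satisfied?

0.2016

r to a first cousin = 1/8 (first cousins share one grandparent pair — two paths of length 4: r = 2·(1/2)^4 = 1/8).
Hamilton's rule with n recipients of equal r: n·r·B > C, so B > C/(n·r) = 0.126/(5·0.125) = 0.2016.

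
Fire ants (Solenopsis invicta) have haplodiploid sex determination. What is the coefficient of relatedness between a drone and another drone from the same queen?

0.5

Haploid brothers each carry a random half of the queen's diploid genome, so on average they share half: r = 1/2.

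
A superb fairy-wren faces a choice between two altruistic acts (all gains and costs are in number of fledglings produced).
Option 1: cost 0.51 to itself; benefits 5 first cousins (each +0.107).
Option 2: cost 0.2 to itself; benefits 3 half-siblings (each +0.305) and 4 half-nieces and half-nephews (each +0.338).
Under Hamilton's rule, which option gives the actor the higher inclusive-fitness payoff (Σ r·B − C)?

Option 1: r to a first cousin = 0.125.
Option 1: Σ r·B − C = (5·0.125·0.107) − 0.51 = -0.443125.
Option 2: r to a half-sibling = 0.25.
Option 2: r to a half-niece or half-nephew = 0.125.
Option 2: Σ r·B − C = (3·0.25·0.305 + 4·0.125·0.338) − 0.2 = 0.19775.
Option 2 has the higher net inclusive-fitness payoff.

Option 2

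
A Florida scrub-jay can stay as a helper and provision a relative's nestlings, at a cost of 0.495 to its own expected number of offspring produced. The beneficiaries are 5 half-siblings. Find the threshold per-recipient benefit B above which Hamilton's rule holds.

0.396

r to a half-sibling = 1/4 (half-sibs share one parent — one path of length 2: r = (1/2)^2 = 1/4).
Hamilton's rule with n recipients of equal r: n·r·B > C, so B > C/(n·r) = 0.495/(5·0.25) = 0.396.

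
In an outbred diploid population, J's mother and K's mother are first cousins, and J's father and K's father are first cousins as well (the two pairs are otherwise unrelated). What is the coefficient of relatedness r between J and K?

With two independent routes of shared ancestry, r is the sum of the two contributions.
J and K are related in two ways: second cousins through their mothers (r = 1/32) and second cousins through their fathers (r = 1/32).
r = 1/32 + 1/32 = 1/16 = 0.0625.

0.0625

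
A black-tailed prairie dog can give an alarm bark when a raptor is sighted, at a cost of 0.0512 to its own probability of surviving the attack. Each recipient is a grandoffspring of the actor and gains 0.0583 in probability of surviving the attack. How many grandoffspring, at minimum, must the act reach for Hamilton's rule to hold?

r to a grandoffspring = 1/4 (two parent–offspring links: r = (1/2)^2 = 1/4).
Hamilton's rule: n·r·B > C  ⇒  n > C/(r·B) = 0.0512/(0.25·0.0583) = 3.513.
The smallest integer exceeding 3.513 is 4.

4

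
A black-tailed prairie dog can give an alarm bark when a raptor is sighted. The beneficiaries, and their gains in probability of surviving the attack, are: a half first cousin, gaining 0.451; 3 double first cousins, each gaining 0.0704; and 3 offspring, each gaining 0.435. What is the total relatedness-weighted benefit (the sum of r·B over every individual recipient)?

0.7334875

r to a half first cousin = 0.0625 (half first cousins share one grandparent — one path of length 4: r = (1/2)^4 = 1/16).
r to a double first cousin = 1/4 (double first cousins share both grandparent pairs — four paths of length 4: r = 4·(1/2)^4 = 1/4).
r to an offspring = 0.5 (one parent–offspring link: r = (1/2)^1 = 1/2).
Summing one r·B term per recipient: 1·0.0625·0.451 + 3·0.25·0.0704 + 3·0.5·0.435 = 0.7334875.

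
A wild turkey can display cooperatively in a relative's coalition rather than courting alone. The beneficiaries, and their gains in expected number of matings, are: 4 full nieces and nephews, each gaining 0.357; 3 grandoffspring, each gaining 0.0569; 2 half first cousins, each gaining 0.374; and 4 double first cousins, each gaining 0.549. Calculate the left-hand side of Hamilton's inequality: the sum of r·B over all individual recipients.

0.995425

r to a full niece or nephew = 1/4 (full aunt/uncle↔niece/nephew: two paths of length 3 through the shared grandparent pair: r = 2·(1/2)^3 = 1/4).
r to a grandoffspring = 1/4 (two parent–offspring links: r = (1/2)^2 = 1/4).
r to a half first cousin = 1/16 (half first cousins share one grandparent — one path of length 4: r = (1/2)^4 = 1/16).
r to a double first cousin = 0.25 (double first cousins share both grandparent pairs — four paths of length 4: r = 4·(1/2)^4 = 1/4).
Summing one r·B term per recipient: 4·0.25·0.357 + 3·0.25·0.0569 + 2·0.0625·0.374 + 4·0.25·0.549 = 0.995425.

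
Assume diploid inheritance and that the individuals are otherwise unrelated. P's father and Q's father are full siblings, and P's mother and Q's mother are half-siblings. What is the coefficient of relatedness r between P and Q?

With two independent routes of shared ancestry, r is the sum of the two contributions.
P and Q are related in two ways: first cousins through their fathers (r = 1/8) and half first cousins through their mothers (r = 1/16).
r = 1/8 + 1/16 = 0.1875.

0.1875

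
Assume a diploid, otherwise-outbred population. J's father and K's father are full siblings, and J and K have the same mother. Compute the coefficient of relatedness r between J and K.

0.375

Independent pedigree routes through distinct common ancestors add.
J and K are related in two ways: first cousins through their fathers (r = 1/8) and half-sibs through their shared mother (r = 1/4).
r = 1/8 + 1/4 = 0.375.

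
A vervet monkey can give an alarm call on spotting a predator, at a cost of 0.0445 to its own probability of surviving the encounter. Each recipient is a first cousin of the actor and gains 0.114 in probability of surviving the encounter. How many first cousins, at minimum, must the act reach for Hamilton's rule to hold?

r to a first cousin = 0.125 (first cousins share one grandparent pair — two paths of length 4: r = 2·(1/2)^4 = 1/8).
Hamilton's rule: n·r·B > C  ⇒  n > C/(r·B) = 0.0445/(0.125·0.114) = 3.123.
The smallest integer exceeding 3.123 is 4.

4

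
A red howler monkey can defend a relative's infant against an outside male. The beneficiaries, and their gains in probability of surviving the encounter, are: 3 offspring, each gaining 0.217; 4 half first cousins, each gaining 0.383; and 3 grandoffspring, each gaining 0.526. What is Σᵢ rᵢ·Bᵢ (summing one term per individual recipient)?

0.81575

r to an offspring = 0.5 (one parent–offspring link: r = (1/2)^1 = 1/2).
r to a half first cousin = 1/16 (half first cousins share one grandparent — one path of length 4: r = (1/2)^4 = 1/16).
r to a grandoffspring = 0.25 (two parent–offspring links: r = (1/2)^2 = 1/4).
Summing one r·B term per recipient: 3·0.5·0.217 + 4·0.0625·0.383 + 3·0.25·0.526 = 0.81575.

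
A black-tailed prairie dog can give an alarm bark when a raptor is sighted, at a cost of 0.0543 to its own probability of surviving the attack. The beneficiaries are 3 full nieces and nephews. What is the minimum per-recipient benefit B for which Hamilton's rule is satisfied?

0.0724

r to a full niece or nephew = 1/4 (full aunt/uncle↔niece/nephew: two paths of length 3 through the shared grandparent pair: r = 2·(1/2)^3 = 1/4).
Hamilton's rule with n recipients of equal r: n·r·B > C, so B > C/(n·r) = 0.0543/(3·0.25) = 0.0724.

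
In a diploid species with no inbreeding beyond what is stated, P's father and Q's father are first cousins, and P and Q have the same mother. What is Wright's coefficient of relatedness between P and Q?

With two independent routes of shared ancestry, r is the sum of the two contributions.
P and Q are related in two ways: second cousins through their fathers (r = 1/32) and half-sibs through their shared mother (r = 1/4).
r = 1/32 + 1/4 = 9/32 = 0.28125.

0.28125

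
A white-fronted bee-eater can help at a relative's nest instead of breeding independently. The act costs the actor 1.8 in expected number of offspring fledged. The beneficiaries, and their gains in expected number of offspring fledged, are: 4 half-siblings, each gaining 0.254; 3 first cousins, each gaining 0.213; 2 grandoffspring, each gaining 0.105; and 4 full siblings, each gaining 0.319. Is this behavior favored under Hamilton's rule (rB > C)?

No

Hamilton's rule: the trait is favored when the sum of r·B over every recipient exceeds the actor's cost C.
r to a half-sibling = 1/4 (half-sibs share one parent — one path of length 2: r = (1/2)^2 = 1/4).
r to a first cousin = 0.125 (first cousins share one grandparent pair — two paths of length 4: r = 2·(1/2)^4 = 1/8).
r to a grandoffspring = 0.25 (two parent–offspring links: r = (1/2)^2 = 1/4).
r to a full sibling = 1/2 (full sibs share both parents — two paths of length 2: r = 2·(1/2)^2 = 1/2).
Summing one r·B term per recipient: 4·0.25·0.254 + 3·0.125·0.213 + 2·0.25·0.105 + 4·0.5·0.319 = 1.024375.
1.024375 < 1.8: the indirect benefit is less than the cost.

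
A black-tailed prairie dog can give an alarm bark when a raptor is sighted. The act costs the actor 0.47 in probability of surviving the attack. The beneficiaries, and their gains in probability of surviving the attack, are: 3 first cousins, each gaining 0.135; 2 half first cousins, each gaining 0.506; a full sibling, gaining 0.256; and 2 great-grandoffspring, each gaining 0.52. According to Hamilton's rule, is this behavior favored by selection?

No

Hamilton's rule: the trait is favored when the sum of r·B over every recipient exceeds the actor's cost C.
r to a first cousin = 0.125 (first cousins share one grandparent pair — two paths of length 4: r = 2·(1/2)^4 = 1/8).
r to a half first cousin = 0.0625 (half first cousins share one grandparent — one path of length 4: r = (1/2)^4 = 1/16).
r to a full sibling = 0.5 (full sibs share both parents — two paths of length 2: r = 2·(1/2)^2 = 1/2).
r to a great-grandoffspring = 0.125 (three parent–offspring links: r = (1/2)^3 = 1/8).
Summing one r·B term per recipient: 3·0.125·0.135 + 2·0.0625·0.506 + 1·0.5·0.256 + 2·0.125·0.52 = 0.371875.
0.371875 < 0.47: the indirect benefit is less than the cost.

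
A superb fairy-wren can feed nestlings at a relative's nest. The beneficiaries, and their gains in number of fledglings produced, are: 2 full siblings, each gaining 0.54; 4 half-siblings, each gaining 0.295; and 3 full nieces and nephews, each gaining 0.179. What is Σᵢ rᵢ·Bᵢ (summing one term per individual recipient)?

0.96925

r to a full sibling = 0.5 (full sibs share both parents — two paths of length 2: r = 2·(1/2)^2 = 1/2).
r to a half-sibling = 1/4 (half-sibs share one parent — one path of length 2: r = (1/2)^2 = 1/4).
r to a full niece or nephew = 0.25 (full aunt/uncle↔niece/nephew: two paths of length 3 through the shared grandparent pair: r = 2·(1/2)^3 = 1/4).
Summing one r·B term per recipient: 2·0.5·0.54 + 4·0.25·0.295 + 3·0.25·0.179 = 0.96925.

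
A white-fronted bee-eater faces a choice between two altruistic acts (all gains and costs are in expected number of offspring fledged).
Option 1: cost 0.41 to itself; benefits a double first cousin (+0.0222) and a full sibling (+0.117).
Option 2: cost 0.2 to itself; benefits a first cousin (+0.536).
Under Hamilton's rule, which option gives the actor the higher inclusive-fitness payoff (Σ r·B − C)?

Option 1: r to a double first cousin = 0.25.
Option 1: r to a full sibling = 0.5.
Option 1: Σ r·B − C = (1·0.25·0.0222 + 1·0.5·0.117) − 0.41 = -0.34595.
Option 2: r to a first cousin = 0.125.
Option 2: Σ r·B − C = (1·0.125·0.536) − 0.2 = -0.133.
Option 2 has the higher net inclusive-fitness payoff.

Option 2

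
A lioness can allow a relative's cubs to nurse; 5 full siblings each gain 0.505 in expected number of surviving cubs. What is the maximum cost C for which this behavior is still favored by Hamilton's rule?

1.2625

r to a full sibling = 0.5 (full sibs share both parents — two paths of length 2: r = 2·(1/2)^2 = 1/2).
Hamilton's rule: n·r·B > C, so the trait is favored while C < n·r·B = 5·0.5·0.505 = 1.2625.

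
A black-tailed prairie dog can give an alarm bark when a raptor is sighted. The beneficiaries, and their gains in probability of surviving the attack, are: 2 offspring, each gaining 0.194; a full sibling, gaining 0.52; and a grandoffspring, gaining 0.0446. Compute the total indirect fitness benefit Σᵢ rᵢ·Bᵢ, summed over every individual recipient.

0.46515

r to an offspring = 1/2 (one parent–offspring link: r = (1/2)^1 = 1/2).
r to a full sibling = 0.5 (full sibs share both parents — two paths of length 2: r = 2·(1/2)^2 = 1/2).
r to a grandoffspring = 0.25 (two parent–offspring links: r = (1/2)^2 = 1/4).
Summing one r·B term per recipient: 2·0.5·0.194 + 1·0.5·0.52 + 1·0.25·0.0446 = 0.46515.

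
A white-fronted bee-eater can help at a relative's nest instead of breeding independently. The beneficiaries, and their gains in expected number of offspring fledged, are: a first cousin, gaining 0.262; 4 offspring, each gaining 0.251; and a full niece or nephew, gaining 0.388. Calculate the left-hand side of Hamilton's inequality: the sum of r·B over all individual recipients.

0.63175

r to a first cousin = 0.125 (first cousins share one grandparent pair — two paths of length 4: r = 2·(1/2)^4 = 1/8).
r to an offspring = 0.5 (one parent–offspring link: r = (1/2)^1 = 1/2).
r to a full niece or nephew = 0.25 (full aunt/uncle↔niece/nephew: two paths of length 3 through the shared grandparent pair: r = 2·(1/2)^3 = 1/4).
Summing one r·B term per recipient: 1·0.125·0.262 + 4·0.5·0.251 + 1·0.25·0.388 = 0.63175.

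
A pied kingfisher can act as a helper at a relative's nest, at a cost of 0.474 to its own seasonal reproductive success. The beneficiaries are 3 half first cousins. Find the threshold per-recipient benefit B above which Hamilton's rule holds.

2.528

r to a half first cousin = 0.0625 (half first cousins share one grandparent — one path of length 4: r = (1/2)^4 = 1/16).
Hamilton's rule with n recipients of equal r: n·r·B > C, so B > C/(n·r) = 0.474/(3·0.0625) = 2.528.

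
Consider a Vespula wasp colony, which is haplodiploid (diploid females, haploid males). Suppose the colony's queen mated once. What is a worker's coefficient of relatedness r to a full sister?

0.75

Haplodiploid full sisters inherit their father's entire haploid genome identically (contributing 1/2) and on average half of their mother's contribution (1/2 · 1/2 = 1/4); r = 1/2 + 1/4 = 3/4.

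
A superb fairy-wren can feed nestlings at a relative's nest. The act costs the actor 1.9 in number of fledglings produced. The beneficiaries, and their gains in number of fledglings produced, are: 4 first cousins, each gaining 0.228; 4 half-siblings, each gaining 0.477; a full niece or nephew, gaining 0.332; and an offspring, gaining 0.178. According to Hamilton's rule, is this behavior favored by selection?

No

Hamilton's rule: the trait is favored when the sum of r·B over every recipient exceeds the actor's cost C.
r to a first cousin = 1/8 (first cousins share one grandparent pair — two paths of length 4: r = 2·(1/2)^4 = 1/8).
r to a half-sibling = 0.25 (half-sibs share one parent — one path of length 2: r = (1/2)^2 = 1/4).
r to a full niece or nephew = 1/4 (full aunt/uncle↔niece/nephew: two paths of length 3 through the shared grandparent pair: r = 2·(1/2)^3 = 1/4).
r to an offspring = 0.5 (one parent–offspring link: r = (1/2)^1 = 1/2).
Summing one r·B term per recipient: 4·0.125·0.228 + 4·0.25·0.477 + 1·0.25·0.332 + 1·0.5·0.178 = 0.763.
0.763 < 1.9: the indirect benefit is less than the cost.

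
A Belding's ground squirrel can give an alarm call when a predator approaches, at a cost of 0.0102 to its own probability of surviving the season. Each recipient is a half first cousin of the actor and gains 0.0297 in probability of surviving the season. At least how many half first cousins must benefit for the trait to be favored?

6

r to a half first cousin = 0.0625 (half first cousins share one grandparent — one path of length 4: r = (1/2)^4 = 1/16).
Hamilton's rule: n·r·B > C  ⇒  n > C/(r·B) = 0.0102/(0.0625·0.0297) = 5.495.
The smallest integer exceeding 5.495 is 6.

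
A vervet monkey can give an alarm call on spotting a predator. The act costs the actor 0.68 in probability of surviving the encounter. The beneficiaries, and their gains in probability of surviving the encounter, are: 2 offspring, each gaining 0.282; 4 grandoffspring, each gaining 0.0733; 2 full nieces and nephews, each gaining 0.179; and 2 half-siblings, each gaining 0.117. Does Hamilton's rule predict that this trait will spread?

No

Hamilton's rule: the trait is favored when the sum of r·B over every recipient exceeds the actor's cost C.
r to an offspring = 1/2 (one parent–offspring link: r = (1/2)^1 = 1/2).
r to a grandoffspring = 1/4 (two parent–offspring links: r = (1/2)^2 = 1/4).
r to a full niece or nephew = 1/4 (full aunt/uncle↔niece/nephew: two paths of length 3 through the shared grandparent pair: r = 2·(1/2)^3 = 1/4).
r to a half-sibling = 1/4 (half-sibs share one parent — one path of length 2: r = (1/2)^2 = 1/4).
Summing one r·B term per recipient: 2·0.5·0.282 + 4·0.25·0.0733 + 2·0.25·0.179 + 2·0.25·0.117 = 0.5033.
0.5033 < 0.68: the indirect benefit is less than the cost.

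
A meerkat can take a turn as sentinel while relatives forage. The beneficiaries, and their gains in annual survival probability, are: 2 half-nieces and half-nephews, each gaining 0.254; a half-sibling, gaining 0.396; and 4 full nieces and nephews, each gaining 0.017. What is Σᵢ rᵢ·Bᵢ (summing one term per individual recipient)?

r to a half-niece or half-nephew = 0.125 (half-aunt/uncle↔niece/nephew: one path of length 3: r = (1/2)^3 = 1/8).
r to a half-sibling = 1/4 (half-sibs share one parent — one path of length 2: r = (1/2)^2 = 1/4).
r to a full niece or nephew = 1/4 (full aunt/uncle↔niece/nephew: two paths of length 3 through the shared grandparent pair: r = 2·(1/2)^3 = 1/4).
Summing one r·B term per recipient: 2·0.125·0.254 + 1·0.25·0.396 + 4·0.25·0.017 = 0.1795.

0.1795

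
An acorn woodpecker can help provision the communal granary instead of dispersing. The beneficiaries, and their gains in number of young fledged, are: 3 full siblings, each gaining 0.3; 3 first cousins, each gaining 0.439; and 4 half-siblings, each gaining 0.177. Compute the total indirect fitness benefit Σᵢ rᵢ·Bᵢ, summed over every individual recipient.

0.791625

r to a full sibling = 0.5 (full sibs share both parents — two paths of length 2: r = 2·(1/2)^2 = 1/2).
r to a first cousin = 1/8 (first cousins share one grandparent pair — two paths of length 4: r = 2·(1/2)^4 = 1/8).
r to a half-sibling = 0.25 (half-sibs share one parent — one path of length 2: r = (1/2)^2 = 1/4).
Summing one r·B term per recipient: 3·0.5·0.3 + 3·0.125·0.439 + 4·0.25·0.177 = 0.791625.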